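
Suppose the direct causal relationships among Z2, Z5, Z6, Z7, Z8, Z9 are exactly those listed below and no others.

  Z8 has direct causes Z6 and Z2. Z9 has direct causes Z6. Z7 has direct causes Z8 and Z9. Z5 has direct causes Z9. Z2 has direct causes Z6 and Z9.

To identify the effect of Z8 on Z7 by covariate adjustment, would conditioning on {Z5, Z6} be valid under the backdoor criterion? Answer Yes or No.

Backdoor paths from Z8 to Z7 (paths whose first edge points into Z8):
  P1: Z8 <- Z6 -> Z9 -> Z7
  P2: Z8 <- Z6 -> Z2 <- Z9 -> Z7
  P3: Z8 <- Z2 <- Z6 -> Z9 -> Z7
  P4: Z8 <- Z2 <- Z9 -> Z7
Condition 1 (no descendant of Z8 in the set): holds — descendants of Z8 are {Z7}; none are in {Z5, Z6}.
Condition 2 (every backdoor path blocked by {Z5, Z6}):
  P1: blocked at fork node Z6 ∈ conditioning set.
  P2: blocked at fork node Z6 ∈ conditioning set.
  P3: blocked at fork node Z6 ∈ conditioning set.
  P4: open — no interior node is in the conditioning set.
{Z5, Z6} does not satisfy the backdoor criterion.

No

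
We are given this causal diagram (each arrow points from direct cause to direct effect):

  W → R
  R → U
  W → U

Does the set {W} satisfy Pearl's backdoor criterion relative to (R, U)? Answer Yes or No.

Backdoor paths from R to U (paths whose first edge points into R):
  P1: R <- W -> U
Condition 1 (no descendant of R in the set): holds — descendants of R are {U}; none are in {W}.
Condition 2 (every backdoor path blocked by {W}):
  P1: blocked at fork node W ∈ conditioning set.
{W} satisfies the backdoor criterion.

Yes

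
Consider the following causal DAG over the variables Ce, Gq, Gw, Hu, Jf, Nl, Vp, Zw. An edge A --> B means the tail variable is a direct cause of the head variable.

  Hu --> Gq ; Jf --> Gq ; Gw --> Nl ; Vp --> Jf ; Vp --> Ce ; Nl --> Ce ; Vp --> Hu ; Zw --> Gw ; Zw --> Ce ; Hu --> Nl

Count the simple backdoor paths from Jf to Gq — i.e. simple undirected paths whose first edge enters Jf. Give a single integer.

A backdoor path from Jf to Gq is any simple undirected path whose first edge points into Jf (i.e. leaves Jf via a parent).
Parents of Jf: {Vp}.
Enumerating:
  P1: Jf <- Vp -> Hu -> Gq
  P2: Jf <- Vp -> Ce <- Zw -> Gw -> Nl <- Hu -> Gq
  P3: Jf <- Vp -> Ce <- Nl <- Hu -> Gq
That exhausts the simple backdoor paths. Count: 3.

3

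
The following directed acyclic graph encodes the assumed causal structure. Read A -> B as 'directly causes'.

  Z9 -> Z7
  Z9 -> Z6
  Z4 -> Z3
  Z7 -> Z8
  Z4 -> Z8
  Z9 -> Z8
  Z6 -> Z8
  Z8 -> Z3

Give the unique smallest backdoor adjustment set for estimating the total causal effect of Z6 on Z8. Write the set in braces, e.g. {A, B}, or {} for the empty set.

{Z9}

Variables eligible for adjustment (non-descendants of Z6, excluding Z6 and Z8): {Z4, Z7, Z9}.
Backdoor paths from Z6 to Z8:
  P1: Z6 <- Z9 -> Z7 -> Z8
  P2: Z6 <- Z9 -> Z8
The empty set is not sufficient: P1 (Z6 <- Z9 -> Z7 -> Z8) has no collider blocking it and no conditioned non-collider, so it is open.
Try {Z9}:
  P1: blocked at fork node Z9 ∈ conditioning set.
  P2: blocked at fork node Z9 ∈ conditioning set.
{Z9} contains no descendant of Z6 and blocks every backdoor path.
No other singleton works — e.g. {Z4} leaves P1 open — so {Z9} is the unique smallest valid adjustment set.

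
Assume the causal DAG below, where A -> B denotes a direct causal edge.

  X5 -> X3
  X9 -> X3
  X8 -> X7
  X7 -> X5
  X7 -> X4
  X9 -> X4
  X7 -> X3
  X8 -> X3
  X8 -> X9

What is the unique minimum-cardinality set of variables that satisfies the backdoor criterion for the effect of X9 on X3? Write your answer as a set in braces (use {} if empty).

Variables eligible for adjustment (non-descendants of X9, excluding X9 and X3): {X5, X7, X8}.
Backdoor paths from X9 to X3:
  P1: X9 <- X8 -> X7 -> X5 -> X3
  P2: X9 <- X8 -> X7 -> X3
  P3: X9 <- X8 -> X3
The empty set is not sufficient: P1 (X9 <- X8 -> X7 -> X5 -> X3) has no collider blocking it and no conditioned non-collider, so it is open.
Try {X8}:
  P1: blocked at fork node X8 ∈ conditioning set.
  P2: blocked at fork node X8 ∈ conditioning set.
  P3: blocked at fork node X8 ∈ conditioning set.
{X8} contains no descendant of X9 and blocks every backdoor path.
No other singleton works — e.g. {X7} leaves P3 open — so {X8} is the unique smallest valid adjustment set.

{X8}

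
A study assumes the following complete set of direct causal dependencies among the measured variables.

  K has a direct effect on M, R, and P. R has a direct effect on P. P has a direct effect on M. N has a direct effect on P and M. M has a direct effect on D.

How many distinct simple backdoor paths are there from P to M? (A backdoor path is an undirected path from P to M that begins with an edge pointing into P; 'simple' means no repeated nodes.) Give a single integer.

A backdoor path from P to M is any simple undirected path whose first edge points into P (i.e. leaves P via a parent).
Parents of P: {K, N, R}.
Enumerating:
  P1: P <- K -> M
  P2: P <- R <- K -> M
  P3: P <- N -> M
That exhausts the simple backdoor paths. Count: 3.

3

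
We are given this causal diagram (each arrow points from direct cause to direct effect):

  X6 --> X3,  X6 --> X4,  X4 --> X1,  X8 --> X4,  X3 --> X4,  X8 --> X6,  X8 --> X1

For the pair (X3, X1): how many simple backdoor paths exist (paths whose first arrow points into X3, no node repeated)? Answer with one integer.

4

A backdoor path from X3 to X1 is any simple undirected path whose first edge points into X3 (i.e. leaves X3 via a parent).
Parents of X3: {X6}.
Enumerating:
  P1: X3 <- X6 <- X8 -> X4 -> X1
  P2: X3 <- X6 <- X8 -> X1
  P3: X3 <- X6 -> X4 <- X8 -> X1
  P4: X3 <- X6 -> X4 -> X1
That exhausts the simple backdoor paths. Count: 4.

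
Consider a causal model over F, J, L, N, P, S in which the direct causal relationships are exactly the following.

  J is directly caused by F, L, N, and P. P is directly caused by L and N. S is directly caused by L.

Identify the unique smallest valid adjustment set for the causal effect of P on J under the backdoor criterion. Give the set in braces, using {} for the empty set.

Variables eligible for adjustment (non-descendants of P, excluding P and J): {F, L, N, S}.
Backdoor paths from P to J:
  P1: P <- N -> J
  P2: P <- L -> J
The empty set is not sufficient: P1 (P <- N -> J) has no collider blocking it and no conditioned non-collider, so it is open.
Try {L, N}:
  P1: blocked at fork node N ∈ conditioning set.
  P2: blocked at fork node L ∈ conditioning set.
{L, N} contains no descendant of P and blocks every backdoor path.
Every element of {L, N} is needed (dropping L leaves P2 open; dropping N leaves P1 open), so no proper subset is valid.
Among all size-2 subsets of the eligible variables, only {L, N} blocks every backdoor path, so it is the unique smallest valid adjustment set.

{L, N}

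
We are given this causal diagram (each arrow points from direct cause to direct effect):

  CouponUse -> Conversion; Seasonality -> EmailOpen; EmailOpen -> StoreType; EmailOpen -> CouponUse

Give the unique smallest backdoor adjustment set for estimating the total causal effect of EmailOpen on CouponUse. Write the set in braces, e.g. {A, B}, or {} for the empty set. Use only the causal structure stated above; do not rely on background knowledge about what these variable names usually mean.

Variables eligible for adjustment (non-descendants of EmailOpen, excluding EmailOpen and CouponUse): {Seasonality}.
Backdoor paths from EmailOpen to CouponUse:
  (none)
With no backdoor paths the empty set already satisfies the criterion, and it is trivially minimal.

{}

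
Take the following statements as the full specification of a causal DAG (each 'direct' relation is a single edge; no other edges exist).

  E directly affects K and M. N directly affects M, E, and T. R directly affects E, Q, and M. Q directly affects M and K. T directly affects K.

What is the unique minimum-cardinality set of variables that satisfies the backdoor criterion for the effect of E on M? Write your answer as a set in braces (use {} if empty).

Variables eligible for adjustment (non-descendants of E, excluding E and M): {N, Q, R, T}.
Backdoor paths from E to M:
  P1: E <- R -> Q -> M
  P2: E <- R -> Q -> K <- T <- N -> M
  P3: E <- R -> M
  P4: E <- N -> T -> K <- Q <- R -> M
  P5: E <- N -> T -> K <- Q -> M
  P6: E <- N -> M
The empty set is not sufficient: P1 (E <- R -> Q -> M) has no collider blocking it and no conditioned non-collider, so it is open.
Try {N, R}:
  P1: blocked at fork node R ∈ conditioning set.
  P2: blocked at fork node R ∈ conditioning set.
  P3: blocked at fork node R ∈ conditioning set.
  P4: blocked at fork node N ∈ conditioning set.
  P5: blocked at fork node N ∈ conditioning set.
  P6: blocked at fork node N ∈ conditioning set.
{N, R} contains no descendant of E and blocks every backdoor path.
Every element of {N, R} is needed (dropping N leaves P6 open; dropping R leaves P1 open), so no proper subset is valid.
Among all size-2 subsets of the eligible variables, only {N, R} blocks every backdoor path, so it is the unique smallest valid adjustment set.

{N, R}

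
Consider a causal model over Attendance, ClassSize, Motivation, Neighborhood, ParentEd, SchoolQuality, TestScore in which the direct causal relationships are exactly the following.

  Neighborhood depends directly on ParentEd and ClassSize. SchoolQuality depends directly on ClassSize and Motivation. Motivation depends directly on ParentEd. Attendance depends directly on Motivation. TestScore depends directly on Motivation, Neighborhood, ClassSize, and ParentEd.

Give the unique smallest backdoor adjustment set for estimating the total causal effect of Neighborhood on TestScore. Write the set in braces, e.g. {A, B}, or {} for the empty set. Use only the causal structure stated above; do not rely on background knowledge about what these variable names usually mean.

{ClassSize, ParentEd}

Variables eligible for adjustment (non-descendants of Neighborhood, excluding Neighborhood and TestScore): {Attendance, ClassSize, Motivation, ParentEd, SchoolQuality}.
Backdoor paths from Neighborhood to TestScore:
  P1: Neighborhood <- ParentEd -> Motivation -> SchoolQuality <- ClassSize -> TestScore
  P2: Neighborhood <- ParentEd -> Motivation -> TestScore
  P3: Neighborhood <- ParentEd -> TestScore
  P4: Neighborhood <- ClassSize -> SchoolQuality <- Motivation <- ParentEd -> TestScore
  P5: Neighborhood <- ClassSize -> SchoolQuality <- Motivation -> TestScore
  P6: Neighborhood <- ClassSize -> TestScore
The empty set is not sufficient: P2 (Neighborhood <- ParentEd -> Motivation -> TestScore) has no collider blocking it and no conditioned non-collider, so it is open.
Try {ClassSize, ParentEd}:
  P1: blocked at fork node ParentEd ∈ conditioning set.
  P2: blocked at fork node ParentEd ∈ conditioning set.
  P3: blocked at fork node ParentEd ∈ conditioning set.
  P4: blocked at fork node ClassSize ∈ conditioning set.
  P5: blocked at fork node ClassSize ∈ conditioning set.
  P6: blocked at fork node ClassSize ∈ conditioning set.
{ClassSize, ParentEd} contains no descendant of Neighborhood and blocks every backdoor path.
Every element of {ClassSize, ParentEd} is needed (dropping ClassSize leaves P6 open; dropping ParentEd leaves P2 open), so no proper subset is valid.
Among all size-2 subsets of the eligible variables, only {ClassSize, ParentEd} blocks every backdoor path, so it is the unique smallest valid adjustment set.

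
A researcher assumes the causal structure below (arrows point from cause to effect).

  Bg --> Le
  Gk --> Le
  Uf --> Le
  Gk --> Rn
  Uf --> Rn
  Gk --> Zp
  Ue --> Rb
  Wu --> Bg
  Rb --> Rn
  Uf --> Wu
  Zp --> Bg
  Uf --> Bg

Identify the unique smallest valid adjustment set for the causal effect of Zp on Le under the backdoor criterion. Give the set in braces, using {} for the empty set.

{Gk}

Variables eligible for adjustment (non-descendants of Zp, excluding Zp and Le): {Gk, Rb, Rn, Ue, Uf, Wu}.
Backdoor paths from Zp to Le:
  P1: Zp <- Gk -> Rn <- Uf -> Wu -> Bg -> Le
  P2: Zp <- Gk -> Rn <- Uf -> Bg -> Le
  P3: Zp <- Gk -> Rn <- Uf -> Le
  P4: Zp <- Gk -> Le
The empty set is not sufficient: P4 (Zp <- Gk -> Le) has no collider blocking it and no conditioned non-collider, so it is open.
Try {Gk}:
  P1: blocked at fork node Gk ∈ conditioning set.
  P2: blocked at fork node Gk ∈ conditioning set.
  P3: blocked at fork node Gk ∈ conditioning set.
  P4: blocked at fork node Gk ∈ conditioning set.
{Gk} contains no descendant of Zp and blocks every backdoor path.
No other singleton works — e.g. {Uf} leaves P4 open — so {Gk} is the unique smallest valid adjustment set.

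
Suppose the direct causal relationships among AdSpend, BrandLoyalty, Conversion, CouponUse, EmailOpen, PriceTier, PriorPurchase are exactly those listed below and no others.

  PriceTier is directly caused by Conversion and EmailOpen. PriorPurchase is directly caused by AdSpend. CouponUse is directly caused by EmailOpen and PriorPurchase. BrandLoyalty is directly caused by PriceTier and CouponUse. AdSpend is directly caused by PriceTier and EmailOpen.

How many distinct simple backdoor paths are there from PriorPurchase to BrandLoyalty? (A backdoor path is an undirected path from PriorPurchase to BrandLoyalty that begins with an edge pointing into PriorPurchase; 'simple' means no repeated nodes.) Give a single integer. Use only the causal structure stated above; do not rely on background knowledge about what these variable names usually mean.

4

A backdoor path from PriorPurchase to BrandLoyalty is any simple undirected path whose first edge points into PriorPurchase (i.e. leaves PriorPurchase via a parent).
Parents of PriorPurchase: {AdSpend}.
Enumerating:
  P1: PriorPurchase <- AdSpend <- EmailOpen -> PriceTier -> BrandLoyalty
  P2: PriorPurchase <- AdSpend <- EmailOpen -> CouponUse -> BrandLoyalty
  P3: PriorPurchase <- AdSpend <- PriceTier <- EmailOpen -> CouponUse -> BrandLoyalty
  P4: PriorPurchase <- AdSpend <- PriceTier -> BrandLoyalty
That exhausts the simple backdoor paths. Count: 4.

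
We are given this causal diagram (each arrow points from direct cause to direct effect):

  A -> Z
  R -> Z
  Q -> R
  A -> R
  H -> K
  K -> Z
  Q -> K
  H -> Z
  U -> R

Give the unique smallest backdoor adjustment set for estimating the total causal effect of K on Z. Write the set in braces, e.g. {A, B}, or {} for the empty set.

Variables eligible for adjustment (non-descendants of K, excluding K and Z): {A, H, Q, R, U}.
Backdoor paths from K to Z:
  P1: K <- Q -> R <- A -> Z
  P2: K <- Q -> R -> Z
  P3: K <- H -> Z
The empty set is not sufficient: P2 (K <- Q -> R -> Z) has no collider blocking it and no conditioned non-collider, so it is open.
Try {H, Q}:
  P1: blocked at fork node Q ∈ conditioning set.
  P2: blocked at fork node Q ∈ conditioning set.
  P3: blocked at fork node H ∈ conditioning set.
{H, Q} contains no descendant of K and blocks every backdoor path.
Every element of {H, Q} is needed (dropping H leaves P3 open; dropping Q leaves P2 open), so no proper subset is valid.
Among all size-2 subsets of the eligible variables, only {H, Q} blocks every backdoor path, so it is the unique smallest valid adjustment set.

{H, Q}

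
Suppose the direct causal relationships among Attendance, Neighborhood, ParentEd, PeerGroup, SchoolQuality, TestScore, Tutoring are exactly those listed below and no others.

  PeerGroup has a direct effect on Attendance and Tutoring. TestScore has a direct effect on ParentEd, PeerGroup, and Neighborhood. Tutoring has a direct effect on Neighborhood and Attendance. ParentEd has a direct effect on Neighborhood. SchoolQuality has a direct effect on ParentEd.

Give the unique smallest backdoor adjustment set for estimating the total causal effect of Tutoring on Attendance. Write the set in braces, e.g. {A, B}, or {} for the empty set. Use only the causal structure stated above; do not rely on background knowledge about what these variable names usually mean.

{PeerGroup}

Variables eligible for adjustment (non-descendants of Tutoring, excluding Tutoring and Attendance): {ParentEd, PeerGroup, SchoolQuality, TestScore}.
Backdoor paths from Tutoring to Attendance:
  P1: Tutoring <- PeerGroup -> Attendance
The empty set is not sufficient: P1 (Tutoring <- PeerGroup -> Attendance) has no collider blocking it and no conditioned non-collider, so it is open.
Try {PeerGroup}:
  P1: blocked at fork node PeerGroup ∈ conditioning set.
{PeerGroup} contains no descendant of Tutoring and blocks every backdoor path.
No other singleton works — e.g. {SchoolQuality} leaves P1 open — so {PeerGroup} is the unique smallest valid adjustment set.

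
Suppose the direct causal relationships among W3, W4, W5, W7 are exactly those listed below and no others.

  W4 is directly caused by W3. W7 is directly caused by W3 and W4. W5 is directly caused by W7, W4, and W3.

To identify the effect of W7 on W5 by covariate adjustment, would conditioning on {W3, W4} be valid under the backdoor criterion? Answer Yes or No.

Backdoor paths from W7 to W5 (paths whose first edge points into W7):
  P1: W7 <- W3 -> W4 -> W5
  P2: W7 <- W3 -> W5
  P3: W7 <- W4 <- W3 -> W5
  P4: W7 <- W4 -> W5
Condition 1 (no descendant of W7 in the set): holds — descendants of W7 are {W5}; none are in {W3, W4}.
Condition 2 (every backdoor path blocked by {W3, W4}):
  P1: blocked at fork node W3 ∈ conditioning set.
  P2: blocked at fork node W3 ∈ conditioning set.
  P3: blocked at chain node W4 ∈ conditioning set.
  P4: blocked at fork node W4 ∈ conditioning set.
{W3, W4} satisfies the backdoor criterion.

Yes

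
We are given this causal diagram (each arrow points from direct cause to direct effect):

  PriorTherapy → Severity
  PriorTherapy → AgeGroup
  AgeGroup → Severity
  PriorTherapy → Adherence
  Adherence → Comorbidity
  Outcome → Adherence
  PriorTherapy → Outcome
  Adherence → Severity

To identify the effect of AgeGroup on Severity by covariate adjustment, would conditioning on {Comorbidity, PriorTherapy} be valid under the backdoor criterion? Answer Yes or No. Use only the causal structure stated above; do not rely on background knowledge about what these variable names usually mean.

Yes

Backdoor paths from AgeGroup to Severity (paths whose first edge points into AgeGroup):
  P1: AgeGroup <- PriorTherapy -> Outcome -> Adherence -> Severity
  P2: AgeGroup <- PriorTherapy -> Adherence -> Severity
  P3: AgeGroup <- PriorTherapy -> Severity
Condition 1 (no descendant of AgeGroup in the set): holds — descendants of AgeGroup are {Severity}; none are in {Comorbidity, PriorTherapy}.
Condition 2 (every backdoor path blocked by {Comorbidity, PriorTherapy}):
  P1: blocked at fork node PriorTherapy ∈ conditioning set.
  P2: blocked at fork node PriorTherapy ∈ conditioning set.
  P3: blocked at fork node PriorTherapy ∈ conditioning set.
{Comorbidity, PriorTherapy} satisfies the backdoor criterion.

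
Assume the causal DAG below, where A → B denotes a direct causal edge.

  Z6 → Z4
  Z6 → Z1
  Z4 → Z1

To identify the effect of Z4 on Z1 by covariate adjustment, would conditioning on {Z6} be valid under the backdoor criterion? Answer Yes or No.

Backdoor paths from Z4 to Z1 (paths whose first edge points into Z4):
  P1: Z4 <- Z6 -> Z1
Condition 1 (no descendant of Z4 in the set): holds — descendants of Z4 are {Z1}; none are in {Z6}.
Condition 2 (every backdoor path blocked by {Z6}):
  P1: blocked at fork node Z6 ∈ conditioning set.
{Z6} satisfies the backdoor criterion.

Yes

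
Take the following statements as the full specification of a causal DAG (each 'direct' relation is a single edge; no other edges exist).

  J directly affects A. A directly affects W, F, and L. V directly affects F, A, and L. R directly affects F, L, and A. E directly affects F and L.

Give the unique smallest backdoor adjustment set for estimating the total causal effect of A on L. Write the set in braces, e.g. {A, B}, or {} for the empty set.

Variables eligible for adjustment (non-descendants of A, excluding A and L): {E, J, R, V}.
Backdoor paths from A to L:
  P1: A <- V -> F <- E -> L
  P2: A <- V -> F <- R -> L
  P3: A <- V -> L
  P4: A <- R -> F <- V -> L
  P5: A <- R -> F <- E -> L
  P6: A <- R -> L
The empty set is not sufficient: P3 (A <- V -> L) has no collider blocking it and no conditioned non-collider, so it is open.
Try {R, V}:
  P1: blocked at fork node V ∈ conditioning set.
  P2: blocked at fork node V ∈ conditioning set.
  P3: blocked at fork node V ∈ conditioning set.
  P4: blocked at fork node R ∈ conditioning set.
  P5: blocked at fork node R ∈ conditioning set.
  P6: blocked at fork node R ∈ conditioning set.
{R, V} contains no descendant of A and blocks every backdoor path.
Every element of {R, V} is needed (dropping R leaves P6 open; dropping V leaves P3 open), so no proper subset is valid.
Among all size-2 subsets of the eligible variables, only {R, V} blocks every backdoor path, so it is the unique smallest valid adjustment set.

{R, V}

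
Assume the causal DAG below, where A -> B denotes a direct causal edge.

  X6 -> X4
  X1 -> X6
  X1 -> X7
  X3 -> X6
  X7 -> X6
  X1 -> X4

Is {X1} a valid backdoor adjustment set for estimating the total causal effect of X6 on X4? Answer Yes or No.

Backdoor paths from X6 to X4 (paths whose first edge points into X6):
  P1: X6 <- X1 -> X4
  P2: X6 <- X7 <- X1 -> X4
Condition 1 (no descendant of X6 in the set): holds — descendants of X6 are {X4}; none are in {X1}.
Condition 2 (every backdoor path blocked by {X1}):
  P1: blocked at fork node X1 ∈ conditioning set.
  P2: blocked at fork node X1 ∈ conditioning set.
{X1} satisfies the backdoor criterion.

Yes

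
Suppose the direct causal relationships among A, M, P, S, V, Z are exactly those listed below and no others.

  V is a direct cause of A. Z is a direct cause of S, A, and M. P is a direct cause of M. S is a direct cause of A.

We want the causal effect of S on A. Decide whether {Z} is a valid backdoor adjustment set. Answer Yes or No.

Yes

Backdoor paths from S to A (paths whose first edge points into S):
  P1: S <- Z -> A
Condition 1 (no descendant of S in the set): holds — descendants of S are {A}; none are in {Z}.
Condition 2 (every backdoor path blocked by {Z}):
  P1: blocked at fork node Z ∈ conditioning set.
{Z} satisfies the backdoor criterion.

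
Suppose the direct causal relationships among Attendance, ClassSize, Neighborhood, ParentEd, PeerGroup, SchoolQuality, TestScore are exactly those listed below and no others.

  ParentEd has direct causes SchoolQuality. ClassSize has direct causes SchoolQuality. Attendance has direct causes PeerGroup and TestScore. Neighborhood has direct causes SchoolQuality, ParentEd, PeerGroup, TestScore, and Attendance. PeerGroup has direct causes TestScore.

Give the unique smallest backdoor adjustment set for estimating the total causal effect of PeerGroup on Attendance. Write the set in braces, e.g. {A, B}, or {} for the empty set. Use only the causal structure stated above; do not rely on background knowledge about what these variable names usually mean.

Variables eligible for adjustment (non-descendants of PeerGroup, excluding PeerGroup and Attendance): {ClassSize, ParentEd, SchoolQuality, TestScore}.
Backdoor paths from PeerGroup to Attendance:
  P1: PeerGroup <- TestScore -> Attendance
  P2: PeerGroup <- TestScore -> Neighborhood <- Attendance
The empty set is not sufficient: P1 (PeerGroup <- TestScore -> Attendance) has no collider blocking it and no conditioned non-collider, so it is open.
Try {TestScore}:
  P1: blocked at fork node TestScore ∈ conditioning set.
  P2: blocked at fork node TestScore ∈ conditioning set.
{TestScore} contains no descendant of PeerGroup and blocks every backdoor path.
No other singleton works — e.g. {SchoolQuality} leaves P1 open — so {TestScore} is the unique smallest valid adjustment set.

{TestScore}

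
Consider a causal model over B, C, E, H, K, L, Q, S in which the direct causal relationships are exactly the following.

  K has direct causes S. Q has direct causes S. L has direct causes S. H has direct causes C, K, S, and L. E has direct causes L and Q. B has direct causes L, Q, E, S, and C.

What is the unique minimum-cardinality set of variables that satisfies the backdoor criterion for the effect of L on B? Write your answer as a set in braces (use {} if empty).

Variables eligible for adjustment (non-descendants of L, excluding L and B): {C, K, Q, S}.
Backdoor paths from L to B:
  P1: L <- S -> Q -> E -> B
  P2: L <- S -> Q -> B
  P3: L <- S -> K -> H <- C -> B
  P4: L <- S -> B
  P5: L <- S -> H <- C -> B
The empty set is not sufficient: P1 (L <- S -> Q -> E -> B) has no collider blocking it and no conditioned non-collider, so it is open.
Try {S}:
  P1: blocked at fork node S ∈ conditioning set.
  P2: blocked at fork node S ∈ conditioning set.
  P3: blocked at fork node S ∈ conditioning set.
  P4: blocked at fork node S ∈ conditioning set.
  P5: blocked at fork node S ∈ conditioning set.
{S} contains no descendant of L and blocks every backdoor path.
No other singleton works — e.g. {C} leaves P1 open — so {S} is the unique smallest valid adjustment set.

{S}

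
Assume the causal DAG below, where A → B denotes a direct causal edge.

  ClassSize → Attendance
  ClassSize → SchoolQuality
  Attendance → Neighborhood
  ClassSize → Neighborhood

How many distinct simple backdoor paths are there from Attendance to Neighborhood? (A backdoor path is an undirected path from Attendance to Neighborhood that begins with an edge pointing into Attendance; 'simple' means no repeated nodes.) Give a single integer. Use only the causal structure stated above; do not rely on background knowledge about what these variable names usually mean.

A backdoor path from Attendance to Neighborhood is any simple undirected path whose first edge points into Attendance (i.e. leaves Attendance via a parent).
Parents of Attendance: {ClassSize}.
Enumerating:
  P1: Attendance <- ClassSize -> Neighborhood
That exhausts the simple backdoor paths. Count: 1.

1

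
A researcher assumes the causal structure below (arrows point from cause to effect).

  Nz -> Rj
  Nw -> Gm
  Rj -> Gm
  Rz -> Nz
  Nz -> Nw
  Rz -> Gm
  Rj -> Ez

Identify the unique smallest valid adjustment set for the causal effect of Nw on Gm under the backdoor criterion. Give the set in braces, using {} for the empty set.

{Nz}

Variables eligible for adjustment (non-descendants of Nw, excluding Nw and Gm): {Ez, Nz, Rj, Rz}.
Backdoor paths from Nw to Gm:
  P1: Nw <- Nz <- Rz -> Gm
  P2: Nw <- Nz -> Rj -> Gm
The empty set is not sufficient: P1 (Nw <- Nz <- Rz -> Gm) has no collider blocking it and no conditioned non-collider, so it is open.
Try {Nz}:
  P1: blocked at chain node Nz ∈ conditioning set.
  P2: blocked at fork node Nz ∈ conditioning set.
{Nz} contains no descendant of Nw and blocks every backdoor path.
No other singleton works — e.g. {Rz} leaves P2 open — so {Nz} is the unique smallest valid adjustment set.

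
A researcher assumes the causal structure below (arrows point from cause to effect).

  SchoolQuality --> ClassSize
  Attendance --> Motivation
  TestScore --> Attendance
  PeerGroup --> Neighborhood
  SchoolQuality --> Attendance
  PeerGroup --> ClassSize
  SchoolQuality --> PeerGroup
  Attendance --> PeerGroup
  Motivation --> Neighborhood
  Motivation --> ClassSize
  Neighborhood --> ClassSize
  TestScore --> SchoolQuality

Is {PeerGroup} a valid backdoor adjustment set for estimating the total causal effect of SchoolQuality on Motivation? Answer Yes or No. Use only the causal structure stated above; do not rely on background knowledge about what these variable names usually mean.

No

Backdoor paths from SchoolQuality to Motivation (paths whose first edge points into SchoolQuality):
  P1: SchoolQuality <- TestScore -> Attendance -> Motivation
  P2: SchoolQuality <- TestScore -> Attendance -> PeerGroup -> Neighborhood <- Motivation
  P3: SchoolQuality <- TestScore -> Attendance -> PeerGroup -> Neighborhood -> ClassSize <- Motivation
  P4: SchoolQuality <- TestScore -> Attendance -> PeerGroup -> ClassSize <- Motivation
  P5: SchoolQuality <- TestScore -> Attendance -> PeerGroup -> ClassSize <- Neighborhood <- Motivation
Condition 1 (no descendant of SchoolQuality in the set): FAILS — PeerGroup is a descendant of SchoolQuality.
Condition 2 (every backdoor path blocked by {PeerGroup}):
  P1: open — no interior node is in the conditioning set.
  P2: blocked at chain node PeerGroup ∈ conditioning set.
  P3: blocked at chain node PeerGroup ∈ conditioning set.
  P4: blocked at chain node PeerGroup ∈ conditioning set.
  P5: blocked at chain node PeerGroup ∈ conditioning set.
{PeerGroup} does not satisfy the backdoor criterion.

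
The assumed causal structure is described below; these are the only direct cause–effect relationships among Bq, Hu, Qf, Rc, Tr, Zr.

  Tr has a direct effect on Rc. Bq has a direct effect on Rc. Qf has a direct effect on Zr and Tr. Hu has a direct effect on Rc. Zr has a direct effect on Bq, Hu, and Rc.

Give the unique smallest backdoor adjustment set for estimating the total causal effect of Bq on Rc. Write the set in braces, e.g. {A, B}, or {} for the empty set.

Variables eligible for adjustment (non-descendants of Bq, excluding Bq and Rc): {Hu, Qf, Tr, Zr}.
Backdoor paths from Bq to Rc:
  P1: Bq <- Zr <- Qf -> Tr -> Rc
  P2: Bq <- Zr -> Hu -> Rc
  P3: Bq <- Zr -> Rc
The empty set is not sufficient: P1 (Bq <- Zr <- Qf -> Tr -> Rc) has no collider blocking it and no conditioned non-collider, so it is open.
Try {Zr}:
  P1: blocked at chain node Zr ∈ conditioning set.
  P2: blocked at fork node Zr ∈ conditioning set.
  P3: blocked at fork node Zr ∈ conditioning set.
{Zr} contains no descendant of Bq and blocks every backdoor path.
No other singleton works — e.g. {Qf} leaves P2 open — so {Zr} is the unique smallest valid adjustment set.

{Zr}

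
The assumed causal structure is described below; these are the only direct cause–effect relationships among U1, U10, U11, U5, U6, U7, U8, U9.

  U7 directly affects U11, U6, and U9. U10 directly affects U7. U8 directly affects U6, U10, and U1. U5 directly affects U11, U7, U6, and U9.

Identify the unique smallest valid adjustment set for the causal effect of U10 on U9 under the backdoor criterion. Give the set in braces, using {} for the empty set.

Variables eligible for adjustment (non-descendants of U10, excluding U10 and U9): {U1, U5, U8}.
Backdoor paths from U10 to U9:
  P1: U10 <- U8 -> U6 <- U5 -> U7 -> U9
  P2: U10 <- U8 -> U6 <- U5 -> U9
  P3: U10 <- U8 -> U6 <- U5 -> U11 <- U7 -> U9
  P4: U10 <- U8 -> U6 <- U7 <- U5 -> U9
  P5: U10 <- U8 -> U6 <- U7 -> U9
  P6: U10 <- U8 -> U6 <- U7 -> U11 <- U5 -> U9
Each backdoor path contains an unconditioned collider, so every path is already blocked with the empty conditioning set:
  P1: blocked at collider U6 (neither it nor any descendant is in the conditioning set).
  P2: blocked at collider U6 (neither it nor any descendant is in the conditioning set).
  P3: blocked at collider U6 (neither it nor any descendant is in the conditioning set).
  P4: blocked at collider U6 (neither it nor any descendant is in the conditioning set).
  P5: blocked at collider U6 (neither it nor any descendant is in the conditioning set).
  P6: blocked at collider U6 (neither it nor any descendant is in the conditioning set).
The empty set is therefore the unique smallest valid set.

{}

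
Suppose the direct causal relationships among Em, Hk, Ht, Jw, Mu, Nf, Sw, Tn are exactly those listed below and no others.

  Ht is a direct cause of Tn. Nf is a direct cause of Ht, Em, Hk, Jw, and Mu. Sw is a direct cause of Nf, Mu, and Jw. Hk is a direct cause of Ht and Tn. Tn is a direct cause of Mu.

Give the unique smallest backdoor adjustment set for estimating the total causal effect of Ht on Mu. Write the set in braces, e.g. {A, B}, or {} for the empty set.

{Hk, Nf}

Variables eligible for adjustment (non-descendants of Ht, excluding Ht and Mu): {Em, Hk, Jw, Nf, Sw}.
Backdoor paths from Ht to Mu:
  P1: Ht <- Nf <- Sw -> Mu
  P2: Ht <- Nf -> Hk -> Tn -> Mu
  P3: Ht <- Nf -> Jw <- Sw -> Mu
  P4: Ht <- Nf -> Mu
  P5: Ht <- Hk <- Nf <- Sw -> Mu
  P6: Ht <- Hk <- Nf -> Jw <- Sw -> Mu
  P7: Ht <- Hk <- Nf -> Mu
  P8: Ht <- Hk -> Tn -> Mu
The empty set is not sufficient: P1 (Ht <- Nf <- Sw -> Mu) has no collider blocking it and no conditioned non-collider, so it is open.
Try {Hk, Nf}:
  P1: blocked at chain node Nf ∈ conditioning set.
  P2: blocked at fork node Nf ∈ conditioning set.
  P3: blocked at fork node Nf ∈ conditioning set.
  P4: blocked at fork node Nf ∈ conditioning set.
  P5: blocked at chain node Hk ∈ conditioning set.
  P6: blocked at chain node Hk ∈ conditioning set.
  P7: blocked at chain node Hk ∈ conditioning set.
  P8: blocked at fork node Hk ∈ conditioning set.
{Hk, Nf} contains no descendant of Ht and blocks every backdoor path.
Every element of {Hk, Nf} is needed (dropping Hk leaves P8 open; dropping Nf leaves P1 open), so no proper subset is valid.
Among all size-2 subsets of the eligible variables, only {Hk, Nf} blocks every backdoor path, so it is the unique smallest valid adjustment set.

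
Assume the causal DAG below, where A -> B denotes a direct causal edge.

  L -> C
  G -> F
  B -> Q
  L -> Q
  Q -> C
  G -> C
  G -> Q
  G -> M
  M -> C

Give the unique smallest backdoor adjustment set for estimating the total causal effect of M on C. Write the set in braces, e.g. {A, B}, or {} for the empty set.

{G}

Variables eligible for adjustment (non-descendants of M, excluding M and C): {B, F, G, L, Q}.
Backdoor paths from M to C:
  P1: M <- G -> Q <- L -> C
  P2: M <- G -> Q -> C
  P3: M <- G -> C
The empty set is not sufficient: P2 (M <- G -> Q -> C) has no collider blocking it and no conditioned non-collider, so it is open.
Try {G}:
  P1: blocked at fork node G ∈ conditioning set.
  P2: blocked at fork node G ∈ conditioning set.
  P3: blocked at fork node G ∈ conditioning set.
{G} contains no descendant of M and blocks every backdoor path.
No other singleton works — e.g. {L} leaves P2 open — so {G} is the unique smallest valid adjustment set.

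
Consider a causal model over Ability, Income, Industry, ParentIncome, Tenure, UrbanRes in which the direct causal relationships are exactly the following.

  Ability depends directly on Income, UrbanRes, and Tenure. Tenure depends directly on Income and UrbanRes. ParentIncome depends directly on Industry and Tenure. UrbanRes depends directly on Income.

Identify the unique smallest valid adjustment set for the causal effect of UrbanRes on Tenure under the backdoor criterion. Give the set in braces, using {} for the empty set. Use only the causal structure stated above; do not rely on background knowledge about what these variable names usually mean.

{Income}

Variables eligible for adjustment (non-descendants of UrbanRes, excluding UrbanRes and Tenure): {Income, Industry}.
Backdoor paths from UrbanRes to Tenure:
  P1: UrbanRes <- Income -> Tenure
  P2: UrbanRes <- Income -> Ability <- Tenure
The empty set is not sufficient: P1 (UrbanRes <- Income -> Tenure) has no collider blocking it and no conditioned non-collider, so it is open.
Try {Income}:
  P1: blocked at fork node Income ∈ conditioning set.
  P2: blocked at fork node Income ∈ conditioning set.
{Income} contains no descendant of UrbanRes and blocks every backdoor path.
No other singleton works — e.g. {Industry} leaves P1 open — so {Income} is the unique smallest valid adjustment set.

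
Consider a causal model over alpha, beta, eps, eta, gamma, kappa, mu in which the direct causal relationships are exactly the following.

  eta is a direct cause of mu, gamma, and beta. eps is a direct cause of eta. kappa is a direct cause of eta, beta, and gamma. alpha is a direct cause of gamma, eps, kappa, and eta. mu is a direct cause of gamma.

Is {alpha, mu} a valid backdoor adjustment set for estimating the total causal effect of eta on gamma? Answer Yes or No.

No

Backdoor paths from eta to gamma (paths whose first edge points into eta):
  P1: eta <- alpha -> kappa -> gamma
  P2: eta <- alpha -> gamma
  P3: eta <- kappa <- alpha -> gamma
  P4: eta <- kappa -> gamma
  P5: eta <- eps <- alpha -> kappa -> gamma
  P6: eta <- eps <- alpha -> gamma
Condition 1 (no descendant of eta in the set): FAILS — mu is a descendant of eta.
Condition 2 (every backdoor path blocked by {alpha, mu}):
  P1: blocked at fork node alpha ∈ conditioning set.
  P2: blocked at fork node alpha ∈ conditioning set.
  P3: blocked at fork node alpha ∈ conditioning set.
  P4: open — no interior node is in the conditioning set.
  P5: blocked at fork node alpha ∈ conditioning set.
  P6: blocked at fork node alpha ∈ conditioning set.
{alpha, mu} does not satisfy the backdoor criterion.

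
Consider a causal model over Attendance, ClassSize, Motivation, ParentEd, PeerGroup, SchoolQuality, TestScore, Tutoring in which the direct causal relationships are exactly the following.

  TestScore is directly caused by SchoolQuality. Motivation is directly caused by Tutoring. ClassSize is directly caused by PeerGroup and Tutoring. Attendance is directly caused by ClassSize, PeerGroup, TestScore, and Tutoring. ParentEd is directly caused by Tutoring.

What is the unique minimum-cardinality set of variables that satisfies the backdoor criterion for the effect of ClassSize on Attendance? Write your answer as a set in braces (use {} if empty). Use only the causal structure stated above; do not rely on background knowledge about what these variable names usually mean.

{PeerGroup, Tutoring}

Variables eligible for adjustment (non-descendants of ClassSize, excluding ClassSize and Attendance): {Motivation, ParentEd, PeerGroup, SchoolQuality, TestScore, Tutoring}.
Backdoor paths from ClassSize to Attendance:
  P1: ClassSize <- Tutoring -> Attendance
  P2: ClassSize <- PeerGroup -> Attendance
The empty set is not sufficient: P1 (ClassSize <- Tutoring -> Attendance) has no collider blocking it and no conditioned non-collider, so it is open.
Try {PeerGroup, Tutoring}:
  P1: blocked at fork node Tutoring ∈ conditioning set.
  P2: blocked at fork node PeerGroup ∈ conditioning set.
{PeerGroup, Tutoring} contains no descendant of ClassSize and blocks every backdoor path.
Every element of {PeerGroup, Tutoring} is needed (dropping PeerGroup leaves P2 open; dropping Tutoring leaves P1 open), so no proper subset is valid.
Among all size-2 subsets of the eligible variables, only {PeerGroup, Tutoring} blocks every backdoor path, so it is the unique smallest valid adjustment set.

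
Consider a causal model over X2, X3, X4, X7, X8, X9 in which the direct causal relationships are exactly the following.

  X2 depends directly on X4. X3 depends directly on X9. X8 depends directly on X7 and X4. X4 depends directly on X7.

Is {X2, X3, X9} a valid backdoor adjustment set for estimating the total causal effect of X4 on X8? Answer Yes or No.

Backdoor paths from X4 to X8 (paths whose first edge points into X4):
  P1: X4 <- X7 -> X8
Condition 1 (no descendant of X4 in the set): FAILS — X2 is a descendant of X4.
Condition 2 (every backdoor path blocked by {X2, X3, X9}):
  P1: open — no interior node is in the conditioning set.
{X2, X3, X9} does not satisfy the backdoor criterion.

No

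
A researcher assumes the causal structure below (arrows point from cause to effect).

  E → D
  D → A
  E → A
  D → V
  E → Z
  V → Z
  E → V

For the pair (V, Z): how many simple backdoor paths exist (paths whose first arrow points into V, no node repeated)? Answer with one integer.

3

A backdoor path from V to Z is any simple undirected path whose first edge points into V (i.e. leaves V via a parent).
Parents of V: {D, E}.
Enumerating:
  P1: V <- E -> Z
  P2: V <- D <- E -> Z
  P3: V <- D -> A <- E -> Z
That exhausts the simple backdoor paths. Count: 3.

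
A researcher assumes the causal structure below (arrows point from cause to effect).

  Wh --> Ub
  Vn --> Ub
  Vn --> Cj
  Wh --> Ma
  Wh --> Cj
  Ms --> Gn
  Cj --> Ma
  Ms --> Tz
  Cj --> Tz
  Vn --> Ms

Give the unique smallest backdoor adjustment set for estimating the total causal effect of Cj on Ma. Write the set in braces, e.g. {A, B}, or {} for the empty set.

{Wh}

Variables eligible for adjustment (non-descendants of Cj, excluding Cj and Ma): {Gn, Ms, Ub, Vn, Wh}.
Backdoor paths from Cj to Ma:
  P1: Cj <- Wh -> Ma
  P2: Cj <- Vn -> Ub <- Wh -> Ma
The empty set is not sufficient: P1 (Cj <- Wh -> Ma) has no collider blocking it and no conditioned non-collider, so it is open.
Try {Wh}:
  P1: blocked at fork node Wh ∈ conditioning set.
  P2: blocked at collider Ub (neither it nor any descendant is in the conditioning set).
{Wh} contains no descendant of Cj and blocks every backdoor path.
No other singleton works — e.g. {Vn} leaves P1 open — so {Wh} is the unique smallest valid adjustment set.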